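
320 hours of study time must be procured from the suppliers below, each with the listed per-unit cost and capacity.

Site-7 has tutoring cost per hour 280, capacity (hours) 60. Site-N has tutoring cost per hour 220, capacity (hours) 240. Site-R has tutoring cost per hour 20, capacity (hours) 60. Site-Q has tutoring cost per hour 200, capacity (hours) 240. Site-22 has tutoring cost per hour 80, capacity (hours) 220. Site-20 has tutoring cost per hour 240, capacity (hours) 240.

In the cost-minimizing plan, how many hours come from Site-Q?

40

Fill from the cheapest supplier first.
Site-R at 20: take all 60 hours ; 260 still needed.
Site-22 (80): use full 220 ; 40 hours to go.
Site-Q at 200: take 40 of its 240 ; requirement met.
Site-N, Site-20, Site-7: unused.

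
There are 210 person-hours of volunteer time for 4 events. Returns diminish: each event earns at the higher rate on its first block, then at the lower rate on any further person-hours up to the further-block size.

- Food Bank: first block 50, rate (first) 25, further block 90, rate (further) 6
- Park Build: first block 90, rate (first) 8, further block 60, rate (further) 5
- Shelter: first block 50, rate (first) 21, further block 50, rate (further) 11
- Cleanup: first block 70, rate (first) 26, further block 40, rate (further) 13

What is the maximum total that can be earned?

4640

Rank every tier by rate: Cleanup/first 26 > Food Bank/first 25 > Shelter/first 21 > Cleanup/second 13 > Shelter/second 11 > Park Build/first 8 > Food Bank/second 6 > Park Build/second 5.
Cleanup first at 26: fill all 70 ; 140 left.
Fill Food Bank first block (50 at 25) ; 90 left.
Shelter first at 21: fill all 50 ; 40 left.
Fill Cleanup second block (40 at 13) ; 0 left.
Total = 26×70 + 25×50 + 21×50 + 13×40 = 4640.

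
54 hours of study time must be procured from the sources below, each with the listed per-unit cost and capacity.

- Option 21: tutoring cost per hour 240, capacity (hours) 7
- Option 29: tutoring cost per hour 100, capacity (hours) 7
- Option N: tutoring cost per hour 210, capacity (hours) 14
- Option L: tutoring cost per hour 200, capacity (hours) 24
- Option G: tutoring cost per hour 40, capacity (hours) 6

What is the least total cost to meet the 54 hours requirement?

Fill from the cheapest source first.
Option G at 40: take all 6 hours — 48 still needed.
Option 29 at 100: take all 7 hours — 41 still needed.
Option L at 200: take all 24 hours — 17 still needed.
Take 14 from Option N at 210 — need 3 more.
Option 21 (240): take the remaining 3 — done.
Cost = 6×40 + 7×100 + 24×200 + 14×210 + 3×240 = 9400.

9400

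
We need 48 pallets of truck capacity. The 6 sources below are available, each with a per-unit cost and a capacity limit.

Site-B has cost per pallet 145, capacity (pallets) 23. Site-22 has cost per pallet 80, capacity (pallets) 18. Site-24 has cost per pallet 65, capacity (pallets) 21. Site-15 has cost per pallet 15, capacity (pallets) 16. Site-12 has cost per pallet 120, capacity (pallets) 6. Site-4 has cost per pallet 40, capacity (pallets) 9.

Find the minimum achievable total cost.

Cheapest first:
Take 16 from Site-15 at 15 — need 32 more.
Take 9 from Site-4 at 40 — need 23 more.
Site-24 (65): use full 21 — 2 pallets to go.
Site-22 at 80: take 2 of its 18 — requirement met.
Site-12, Site-B: unused.
Cost = 16×15 + 9×40 + 21×65 + 2×80 = 2125.

2125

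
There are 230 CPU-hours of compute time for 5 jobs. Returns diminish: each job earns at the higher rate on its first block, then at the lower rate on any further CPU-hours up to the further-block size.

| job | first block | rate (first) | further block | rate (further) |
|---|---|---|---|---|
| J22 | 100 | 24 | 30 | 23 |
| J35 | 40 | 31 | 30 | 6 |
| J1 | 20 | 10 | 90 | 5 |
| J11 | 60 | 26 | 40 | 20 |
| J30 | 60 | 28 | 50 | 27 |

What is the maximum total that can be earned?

Rank every tier by rate: J35/T1 31 > J30/T1 28 > J30/T2 27 > J11/T1 26 > J22/T1 24 > J22/T2 23 > J11/T2 20 > J1/T1 10 > J35/T2 6 > J1/T2 5.
J35/T1 (31): +40 — 190 left.
Fill J30 T1 block (60 at 28) — 130 left.
J30/T2 (27): +50 — 80 left.
J11 T1 at 26: fill all 60 — 20 left.
20 remain; put them into J22 T1 at 24.
Total = 31×40 + 28×60 + 27×50 + 26×60 + 24×20 = 6310.

6310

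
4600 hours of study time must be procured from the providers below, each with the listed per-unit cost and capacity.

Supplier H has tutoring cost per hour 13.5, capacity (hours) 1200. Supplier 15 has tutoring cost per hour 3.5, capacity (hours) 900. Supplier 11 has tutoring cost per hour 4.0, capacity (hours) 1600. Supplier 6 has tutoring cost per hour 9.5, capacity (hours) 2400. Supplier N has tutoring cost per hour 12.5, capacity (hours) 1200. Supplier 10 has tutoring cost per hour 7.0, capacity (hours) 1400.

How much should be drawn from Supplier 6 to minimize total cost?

700

Use providers in increasing cost order.
Supplier 15 at 3.5: take all 900 hours ; 3700 still needed.
Take 1600 from Supplier 11 at 4.0 ; need 2100 more.
Supplier 10 (7.0): use full 1400 ; 700 hours to go.
Take 700 from Supplier 6 at 9.5 to finish.
Supplier N, Supplier H: unused.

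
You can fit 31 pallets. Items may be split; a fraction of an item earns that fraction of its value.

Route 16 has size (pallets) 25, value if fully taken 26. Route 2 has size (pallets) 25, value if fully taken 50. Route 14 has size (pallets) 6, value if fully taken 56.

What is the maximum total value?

Rank by value-to-size ratio: Route 14 56/6≈9.33, Route 2 50/25≈2, Route 16 26/25≈1.04.
Take all of Route 14 (6 pallets, value 56) ; 25 pallets left.
Route 2: take in full, 25 pallets for value 50 ; 0 left.
Total value = 106.

106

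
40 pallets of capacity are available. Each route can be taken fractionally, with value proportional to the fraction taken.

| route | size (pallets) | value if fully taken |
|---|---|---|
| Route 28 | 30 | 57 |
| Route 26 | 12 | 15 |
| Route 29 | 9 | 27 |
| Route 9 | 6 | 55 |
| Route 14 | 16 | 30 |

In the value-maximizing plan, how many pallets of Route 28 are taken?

Best value per unit of size first: Route 9 55/6≈9.17, Route 29 27/9≈3, Route 28 57/30≈1.9, Route 14 30/16≈1.88, Route 26 15/12≈1.25.
Route 9: take in full, 6 pallets for value 55 ; 34 left.
All 9 pallets of Route 29 fit (value 27) ; 25 remain.
Fill the last 25 pallets with part of Route 28: 25/30 of it earns 47.5.

25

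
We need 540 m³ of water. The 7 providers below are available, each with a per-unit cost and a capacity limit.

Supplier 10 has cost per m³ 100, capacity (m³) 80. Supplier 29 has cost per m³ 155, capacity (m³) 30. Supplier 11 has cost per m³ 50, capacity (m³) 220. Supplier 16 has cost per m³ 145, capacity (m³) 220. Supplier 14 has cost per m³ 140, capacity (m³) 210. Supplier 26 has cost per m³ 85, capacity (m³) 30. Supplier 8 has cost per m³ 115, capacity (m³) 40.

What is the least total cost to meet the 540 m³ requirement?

Fill from the cheapest provider first.
Take 220 from Supplier 11 at 50 — need 320 more.
Supplier 26 (85): use full 30 — 290 m³ to go.
Supplier 10 (100): use full 80 — 210 m³ to go.
Supplier 8 at 115: take all 40 m³ — 170 still needed.
Supplier 14 (140): take the remaining 170 — done.
Supplier 16, Supplier 29: unused.
Cost = 220×50 + 30×85 + 80×100 + 40×115 + 170×140 = 49950.

49950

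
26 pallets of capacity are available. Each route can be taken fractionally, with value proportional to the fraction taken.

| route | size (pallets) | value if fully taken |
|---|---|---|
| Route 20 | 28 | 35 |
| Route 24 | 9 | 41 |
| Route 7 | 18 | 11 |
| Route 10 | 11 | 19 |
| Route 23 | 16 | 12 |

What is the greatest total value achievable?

Best value per unit of size first: Route 24 41/9≈4.56, Route 10 19/11≈1.73, Route 20 35/28≈1.25, Route 23 12/16≈0.75, Route 7 11/18≈0.611.
All 9 pallets of Route 24 fit (value 41) → 17 remain.
All 11 pallets of Route 10 fit (value 19) → 6 remain.
6 pallets left: a 6/28 share of Route 20 gives 35×6/28 = 7.5.
Total value = 67.5.

67.5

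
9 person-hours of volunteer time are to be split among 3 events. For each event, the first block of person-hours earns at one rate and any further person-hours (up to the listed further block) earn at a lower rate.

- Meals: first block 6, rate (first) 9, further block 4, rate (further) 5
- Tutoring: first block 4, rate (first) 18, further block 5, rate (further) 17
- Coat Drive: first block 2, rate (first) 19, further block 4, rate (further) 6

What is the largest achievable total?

161

Order all 6 blocks by rate: Coat Drive/first 19 > Tutoring/first 18 > Tutoring/second 17 > Meals/first 9 > Coat Drive/second 6 > Meals/second 5.
Coat Drive/first (19): +2 → 7 left.
Tutoring/first (18): +4 → 3 left.
3 remain; put them into Tutoring second at 17.
Total = 19×2 + 18×4 + 17×3 = 161.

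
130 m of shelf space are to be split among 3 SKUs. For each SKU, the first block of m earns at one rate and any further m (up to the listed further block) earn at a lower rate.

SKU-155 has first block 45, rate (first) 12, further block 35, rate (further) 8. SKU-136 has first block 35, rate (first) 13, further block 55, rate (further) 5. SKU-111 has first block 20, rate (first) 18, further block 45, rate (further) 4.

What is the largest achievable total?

1595

Order all 6 blocks by rate: SKU-111/T1 18 > SKU-136/T1 13 > SKU-155/T1 12 > SKU-155/T2 8 > SKU-136/T2 5 > SKU-111/T2 4.
SKU-111/T1 (18): +20 — 110 left.
Fill SKU-136 T1 block (35 at 13) — 75 left.
SKU-155/T1 (12): +45 — 30 left.
30 remain; put them into SKU-155 T2 at 8.
Total = 18×20 + 13×35 + 12×45 + 8×30 = 1595.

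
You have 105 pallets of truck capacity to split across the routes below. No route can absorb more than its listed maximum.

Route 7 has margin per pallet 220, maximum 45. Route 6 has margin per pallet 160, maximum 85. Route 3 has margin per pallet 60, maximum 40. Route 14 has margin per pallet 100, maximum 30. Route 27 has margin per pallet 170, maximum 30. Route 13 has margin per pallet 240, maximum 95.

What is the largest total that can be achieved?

Highest margin per pallet first: Route 13 240 > Route 7 220 > Route 27 170 > Route 6 160 > Route 14 100 > Route 3 60.
Route 13: +95 to 95 (cap) — 10 left.
Route 7 has room for 45 but only 10 remain, so it gets 10.
Total = 220×10 + 240×95 = 25000.

25000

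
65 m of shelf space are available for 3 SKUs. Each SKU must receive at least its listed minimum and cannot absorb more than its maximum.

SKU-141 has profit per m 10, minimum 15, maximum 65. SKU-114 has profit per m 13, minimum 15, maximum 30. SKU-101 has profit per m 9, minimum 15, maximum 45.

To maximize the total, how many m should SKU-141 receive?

20

Meeting every minimum uses 15+15+15 = 45 m, leaving 20.
Order the SKUs by profit per m: SKU-114 13 > SKU-141 10 > SKU-101 9.
Give SKU-114 15 more to hit its cap of 30 → 5 left.
Only 5 left; SKU-141 takes them to reach 20.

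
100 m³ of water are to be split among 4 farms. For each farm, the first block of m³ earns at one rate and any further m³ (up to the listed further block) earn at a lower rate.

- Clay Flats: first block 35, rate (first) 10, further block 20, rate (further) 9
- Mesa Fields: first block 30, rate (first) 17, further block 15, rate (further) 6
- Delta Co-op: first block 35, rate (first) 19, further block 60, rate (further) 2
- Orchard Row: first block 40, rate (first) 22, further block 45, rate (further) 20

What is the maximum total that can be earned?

Order all 8 blocks by rate: Orchard Row/tier1 22 > Orchard Row/tier2 20 > Delta Co-op/tier1 19 > Mesa Fields/tier1 17 > Clay Flats/tier1 10 > Clay Flats/tier2 9 > Mesa Fields/tier2 6 > Delta Co-op/tier2 2.
Orchard Row tier1 at 22: fill all 40 ; 60 left.
Fill Orchard Row tier2 block (45 at 20) ; 15 left.
15 remain; put them into Delta Co-op tier1 at 19.
Total = 22×40 + 20×45 + 19×15 = 2065.

2065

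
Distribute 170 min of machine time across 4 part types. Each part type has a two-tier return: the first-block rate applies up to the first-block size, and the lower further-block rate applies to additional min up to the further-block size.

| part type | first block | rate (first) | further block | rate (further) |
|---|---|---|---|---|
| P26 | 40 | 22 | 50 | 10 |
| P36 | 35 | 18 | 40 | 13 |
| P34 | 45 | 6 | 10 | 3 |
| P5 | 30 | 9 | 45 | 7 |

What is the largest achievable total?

2575

Treat each block as its own option and order by rate: P26/first 22 > P36/first 18 > P36/second 13 > P26/second 10 > P5/first 9 > P5/second 7 > P34/first 6 > P34/second 3.
P26/first (22): +40 — 130 left.
P36 first at 18: fill all 35 — 95 left.
P36 second at 13: fill all 40 — 55 left.
P26/second (10): +50 — 5 left.
5 remain; put them into P5 first at 9.
Total = 22×40 + 18×35 + 13×40 + 10×50 + 9×5 = 2575.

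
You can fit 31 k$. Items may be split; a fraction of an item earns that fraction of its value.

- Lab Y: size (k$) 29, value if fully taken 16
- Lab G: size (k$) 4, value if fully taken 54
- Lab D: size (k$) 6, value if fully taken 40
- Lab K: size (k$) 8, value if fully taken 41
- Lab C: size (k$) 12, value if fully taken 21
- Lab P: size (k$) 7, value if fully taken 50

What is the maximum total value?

195.5

Rank by value-to-size ratio: Lab G 54/4≈13.5, Lab P 50/7≈7.14, Lab D 40/6≈6.67, Lab K 41/8≈5.12, Lab C 21/12≈1.75, Lab Y 16/29≈0.552.
All 4 k$ of Lab G fit (value 54) ; 27 remain.
Take all of Lab P (7 k$, value 50) ; 20 k$ left.
Take all of Lab D (6 k$, value 40) ; 14 k$ left.
Take all of Lab K (8 k$, value 41) ; 6 k$ left.
6 k$ left: a 6/12 share of Lab C gives 21×6/12 = 10.5.
Total value = 195.5.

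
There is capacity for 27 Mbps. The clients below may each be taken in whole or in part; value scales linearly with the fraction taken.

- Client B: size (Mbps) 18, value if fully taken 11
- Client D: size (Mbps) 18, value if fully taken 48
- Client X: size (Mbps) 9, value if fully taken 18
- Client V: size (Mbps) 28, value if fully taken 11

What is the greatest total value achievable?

Best value per unit of size first: Client D 48/18≈2.67, Client X 18/9≈2, Client B 11/18≈0.611, Client V 11/28≈0.393.
Client D: take in full, 18 Mbps for value 48 ; 9 left.
Take all of Client X (9 Mbps, value 18) ; 0 Mbps left.
Total value = 66.

66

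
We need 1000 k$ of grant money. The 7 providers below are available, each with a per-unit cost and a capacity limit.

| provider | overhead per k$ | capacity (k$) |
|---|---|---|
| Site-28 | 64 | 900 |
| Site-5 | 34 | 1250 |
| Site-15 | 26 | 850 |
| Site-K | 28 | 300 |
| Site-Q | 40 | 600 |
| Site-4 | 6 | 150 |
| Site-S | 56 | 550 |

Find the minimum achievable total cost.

23000

Cheapest first:
Site-4 (6): use full 150 → 850 k$ to go.
Take 850 from Site-15 at 26 → need 0 more.
Site-K, Site-5, Site-Q, Site-S, Site-28: unused.
Cost = 150×6 + 850×26 = 23000.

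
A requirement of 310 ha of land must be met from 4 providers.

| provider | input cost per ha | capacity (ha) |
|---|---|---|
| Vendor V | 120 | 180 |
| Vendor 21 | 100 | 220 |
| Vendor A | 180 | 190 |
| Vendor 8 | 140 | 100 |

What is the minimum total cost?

32800

Use providers in increasing cost order.
Take 220 from Vendor 21 at 100 ; need 90 more.
Vendor V (120): take the remaining 90 ; done.
Vendor 8, Vendor A: unused.
Cost = 220×100 + 90×120 = 32800.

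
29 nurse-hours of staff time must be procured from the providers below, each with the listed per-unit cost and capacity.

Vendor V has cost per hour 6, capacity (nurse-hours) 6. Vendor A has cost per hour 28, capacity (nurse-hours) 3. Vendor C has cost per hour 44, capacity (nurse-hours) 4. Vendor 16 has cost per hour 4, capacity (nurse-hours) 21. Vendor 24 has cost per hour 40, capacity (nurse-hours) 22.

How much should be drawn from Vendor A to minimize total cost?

2

Cheapest first:
Vendor 16 at 4: take all 21 nurse-hours ; 8 still needed.
Vendor V at 6: take all 6 nurse-hours ; 2 still needed.
Vendor A at 28: take 2 of its 3 ; requirement met.
Vendor 24, Vendor C: unused.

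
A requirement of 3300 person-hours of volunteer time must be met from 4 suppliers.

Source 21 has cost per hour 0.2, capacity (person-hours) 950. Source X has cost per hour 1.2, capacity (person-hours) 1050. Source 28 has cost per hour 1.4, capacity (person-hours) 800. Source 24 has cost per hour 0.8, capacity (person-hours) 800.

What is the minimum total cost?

2790

Fill from the cheapest supplier first.
Take 950 from Source 21 at 0.2 → need 2350 more.
Source 24 at 0.8: take all 800 person-hours → 1550 still needed.
Source X at 1.2: take all 1050 person-hours → 500 still needed.
Source 28 (1.4): take the remaining 500 → done.
Cost = 950×0.2 + 800×0.8 + 1050×1.2 + 500×1.4 = 2790.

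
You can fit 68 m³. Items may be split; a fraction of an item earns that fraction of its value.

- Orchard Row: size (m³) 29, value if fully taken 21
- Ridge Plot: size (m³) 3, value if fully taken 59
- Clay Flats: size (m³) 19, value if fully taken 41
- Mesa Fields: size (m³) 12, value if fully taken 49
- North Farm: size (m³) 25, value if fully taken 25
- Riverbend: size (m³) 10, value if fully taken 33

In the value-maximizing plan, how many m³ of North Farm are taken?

Best value per unit of size first: Ridge Plot 59/3≈19.7, Mesa Fields 49/12≈4.08, Riverbend 33/10≈3.3, Clay Flats 41/19≈2.16, North Farm 25/25≈1, Orchard Row 21/29≈0.724.
Take all of Ridge Plot (3 m³, value 59) — 65 m³ left.
All 12 m³ of Mesa Fields fit (value 49) — 53 remain.
Riverbend: take in full, 10 m³ for value 33 — 43 left.
Clay Flats: take in full, 19 m³ for value 41 — 24 left.
24 m³ left: a 24/25 share of North Farm gives 25×24/25 = 24.

24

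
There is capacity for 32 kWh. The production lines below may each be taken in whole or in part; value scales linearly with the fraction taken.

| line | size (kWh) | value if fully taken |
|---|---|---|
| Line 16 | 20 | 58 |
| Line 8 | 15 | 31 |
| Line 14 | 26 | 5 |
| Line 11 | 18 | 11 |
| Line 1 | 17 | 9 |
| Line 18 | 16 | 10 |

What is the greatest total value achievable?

Best value per unit of size first: Line 16 58/20≈2.9, Line 8 31/15≈2.07, Line 18 10/16≈0.625, Line 11 11/18≈0.611, Line 1 9/17≈0.529, Line 14 5/26≈0.192.
Line 16: take in full, 20 kWh for value 58 ; 12 left.
Fill the last 12 kWh with part of Line 8: 12/15 of it earns 24.8.
Total value = 82.8.

82.8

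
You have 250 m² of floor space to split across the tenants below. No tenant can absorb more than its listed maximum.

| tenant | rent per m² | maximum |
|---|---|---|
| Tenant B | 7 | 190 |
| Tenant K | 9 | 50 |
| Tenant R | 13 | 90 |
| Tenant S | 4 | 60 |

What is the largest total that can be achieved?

2390

Rank by rent per m²: Tenant R 13 > Tenant K 9 > Tenant B 7 > Tenant S 4.
Tenant R takes 90 to reach its cap of 90 — 160 left.
Tenant K takes 50 to reach its cap of 50 — 110 left.
Tenant B has room for 190 but only 110 remain, so it gets 110.
Total = 7×110 + 9×50 + 13×90 = 2390.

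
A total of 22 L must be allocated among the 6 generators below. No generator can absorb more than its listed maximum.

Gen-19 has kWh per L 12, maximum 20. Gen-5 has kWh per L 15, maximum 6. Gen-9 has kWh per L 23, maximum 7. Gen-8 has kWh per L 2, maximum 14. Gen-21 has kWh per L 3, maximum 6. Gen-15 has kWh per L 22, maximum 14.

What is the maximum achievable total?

484

Order the generators by kWh per L: Gen-9 23 > Gen-15 22 > Gen-5 15 > Gen-19 12 > Gen-21 3 > Gen-8 2.
Gen-9: +7 to 7 (cap) ; 15 left.
Gen-15: +14 to 14 (cap) ; 1 left.
Only 1 left; Gen-5 takes them to reach 1.
Total = 15×1 + 23×7 + 22×14 = 484.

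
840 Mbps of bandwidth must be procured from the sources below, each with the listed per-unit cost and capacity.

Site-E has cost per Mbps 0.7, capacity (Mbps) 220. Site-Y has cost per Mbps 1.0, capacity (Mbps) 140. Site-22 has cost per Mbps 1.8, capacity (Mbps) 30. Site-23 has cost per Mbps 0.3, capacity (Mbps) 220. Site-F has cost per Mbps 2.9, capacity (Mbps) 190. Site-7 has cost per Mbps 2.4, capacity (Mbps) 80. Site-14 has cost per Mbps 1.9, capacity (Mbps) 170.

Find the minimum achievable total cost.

Cheapest first:
Site-23 at 0.3: take all 220 Mbps → 620 still needed.
Take 220 from Site-E at 0.7 → need 400 more.
Site-Y (1.0): use full 140 → 260 Mbps to go.
Take 30 from Site-22 at 1.8 → need 230 more.
Site-14 (1.9): use full 170 → 60 Mbps to go.
Site-7 (2.4): take the remaining 60 → done.
Site-F: unused.
Cost = 220×0.3 + 220×0.7 + 140×1.0 + 30×1.8 + 170×1.9 + 60×2.4 = 881.

881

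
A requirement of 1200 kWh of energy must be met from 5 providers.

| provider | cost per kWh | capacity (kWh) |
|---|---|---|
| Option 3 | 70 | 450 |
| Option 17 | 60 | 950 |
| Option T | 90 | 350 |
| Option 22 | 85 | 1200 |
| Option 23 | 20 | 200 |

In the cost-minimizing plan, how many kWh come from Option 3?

50

Use providers in increasing cost order.
Take 200 from Option 23 at 20 — need 1000 more.
Option 17 at 60: take all 950 kWh — 50 still needed.
Option 3 at 70: take 50 of its 450 — requirement met.
Option 22, Option T: unused.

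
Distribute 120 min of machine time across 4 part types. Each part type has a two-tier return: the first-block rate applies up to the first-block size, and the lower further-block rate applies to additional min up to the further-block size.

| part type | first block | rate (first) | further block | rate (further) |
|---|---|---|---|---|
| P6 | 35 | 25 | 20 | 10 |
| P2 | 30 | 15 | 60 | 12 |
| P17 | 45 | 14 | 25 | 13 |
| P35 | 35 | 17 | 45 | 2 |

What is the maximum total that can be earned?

2200

Treat each block as its own option and order by rate: P6/first 25 > P35/first 17 > P2/first 15 > P17/first 14 > P17/second 13 > P2/second 12 > P6/second 10 > P35/second 2.
Fill P6 first block (35 at 25) ; 85 left.
P35 first at 17: fill all 35 ; 50 left.
Fill P2 first block (30 at 15) ; 20 left.
P17 first at 14: only 20 left, fill 20.
Total = 25×35 + 17×35 + 15×30 + 14×20 = 2200.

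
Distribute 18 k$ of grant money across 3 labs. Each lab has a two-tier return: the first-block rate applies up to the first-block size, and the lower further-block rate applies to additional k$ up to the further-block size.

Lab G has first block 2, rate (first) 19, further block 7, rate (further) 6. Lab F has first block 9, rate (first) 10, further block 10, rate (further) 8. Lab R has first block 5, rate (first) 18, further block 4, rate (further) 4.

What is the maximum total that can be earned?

Order all 6 blocks by rate: Lab G/tier1 19 > Lab R/tier1 18 > Lab F/tier1 10 > Lab F/tier2 8 > Lab G/tier2 6 > Lab R/tier2 4.
Lab G tier1 at 19: fill all 2 — 16 left.
Fill Lab R tier1 block (5 at 18) — 11 left.
Lab F tier1 at 10: fill all 9 — 2 left.
2 remain; put them into Lab F tier2 at 8.
Total = 19×2 + 18×5 + 10×9 + 8×2 = 234.

234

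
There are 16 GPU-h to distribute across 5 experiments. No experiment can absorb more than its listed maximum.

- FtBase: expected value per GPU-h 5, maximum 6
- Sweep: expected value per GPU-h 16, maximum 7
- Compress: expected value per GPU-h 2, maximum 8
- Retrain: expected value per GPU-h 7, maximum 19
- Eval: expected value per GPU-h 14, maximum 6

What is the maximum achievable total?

217

Highest expected value per GPU-h first: Sweep 16 > Eval 14 > Retrain 7 > FtBase 5 > Compress 2.
Give Sweep 7 to hit its cap of 7 ; 9 left.
Give Eval 6 to hit its cap of 6 ; 3 left.
Retrain has room for 19 but only 3 remain, so it gets 3.
Total = 16×7 + 7×3 + 14×6 = 217.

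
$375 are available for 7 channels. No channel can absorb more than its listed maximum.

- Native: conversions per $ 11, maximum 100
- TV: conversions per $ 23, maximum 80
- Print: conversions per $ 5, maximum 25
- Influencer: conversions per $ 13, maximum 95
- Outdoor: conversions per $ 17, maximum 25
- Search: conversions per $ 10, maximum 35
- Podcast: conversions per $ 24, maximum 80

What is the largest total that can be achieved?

6465

Order the channels by conversions per $: Podcast 24 > TV 23 > Outdoor 17 > Influencer 13 > Native 11 > Search 10 > Print 5.
Podcast: +80 to 80 (cap) ; 295 left.
TV: +80 to 80 (cap) ; 215 left.
Give Outdoor 25 to hit its cap of 25 ; 190 left.
Give Influencer 95 to hit its cap of 95 ; 95 left.
Native has room for 100 but only 95 remain, so it gets 95.
Total = 11×95 + 23×80 + 13×95 + 17×25 + 24×80 = 6465.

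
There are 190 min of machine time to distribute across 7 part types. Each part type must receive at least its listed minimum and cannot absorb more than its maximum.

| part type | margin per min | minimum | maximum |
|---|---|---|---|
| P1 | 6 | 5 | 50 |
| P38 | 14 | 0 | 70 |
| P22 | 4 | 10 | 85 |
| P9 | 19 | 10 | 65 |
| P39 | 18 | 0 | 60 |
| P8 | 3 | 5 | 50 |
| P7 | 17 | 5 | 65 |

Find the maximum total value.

Meeting every minimum uses 5+0+10+10+0+5+5 = 35 min, leaving 155.
Rank by margin per min: P9 19 > P39 18 > P7 17 > P38 14 > P1 6 > P22 4 > P8 3.
Give P9 55 more to hit its cap of 65 — 100 left.
Give P39 60 more to hit its cap of 60 — 40 left.
P7 has room for 60 more but only 40 remain, so it gets 45.
Total = 6×5 + 4×10 + 19×65 + 18×60 + 3×5 + 17×45 = 3165.

3165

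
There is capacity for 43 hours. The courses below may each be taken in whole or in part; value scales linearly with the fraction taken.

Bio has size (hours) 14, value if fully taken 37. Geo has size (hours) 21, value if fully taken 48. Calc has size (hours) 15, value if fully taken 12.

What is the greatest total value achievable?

91.4

Sort by value density: Bio 37/14≈2.64, Geo 48/21≈2.29, Calc 12/15≈0.8.
Bio: take in full, 14 hours for value 37 ; 29 left.
All 21 hours of Geo fit (value 48) ; 8 remain.
Only 8 hours remain; take 8/15 of Calc for value 12×8/15 = 6.4.
Total value = 91.4.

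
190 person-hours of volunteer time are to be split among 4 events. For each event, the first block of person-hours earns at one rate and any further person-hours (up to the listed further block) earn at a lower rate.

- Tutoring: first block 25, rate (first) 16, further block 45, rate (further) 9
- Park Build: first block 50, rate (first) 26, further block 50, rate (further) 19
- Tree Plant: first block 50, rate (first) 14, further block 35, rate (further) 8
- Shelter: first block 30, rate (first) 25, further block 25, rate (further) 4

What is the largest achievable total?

3890

Rank every tier by rate: Park Build/first 26 > Shelter/first 25 > Park Build/second 19 > Tutoring/first 16 > Tree Plant/first 14 > Tutoring/second 9 > Tree Plant/second 8 > Shelter/second 4.
Fill Park Build first block (50 at 26) → 140 left.
Shelter first at 25: fill all 30 → 110 left.
Fill Park Build second block (50 at 19) → 60 left.
Tutoring/first (16): +25 → 35 left.
35 remain; put them into Tree Plant first at 14.
Total = 26×50 + 25×30 + 19×50 + 16×25 + 14×35 = 3890.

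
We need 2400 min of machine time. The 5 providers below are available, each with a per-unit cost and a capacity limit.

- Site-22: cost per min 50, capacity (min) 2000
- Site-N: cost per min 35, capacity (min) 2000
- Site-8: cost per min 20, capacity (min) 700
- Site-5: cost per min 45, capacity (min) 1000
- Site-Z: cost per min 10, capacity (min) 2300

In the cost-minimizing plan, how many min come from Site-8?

Use providers in increasing cost order.
Site-Z at 10: take all 2300 min → 100 still needed.
Site-8 at 20: take 100 of its 700 → requirement met.
Site-N, Site-5, Site-22: unused.

100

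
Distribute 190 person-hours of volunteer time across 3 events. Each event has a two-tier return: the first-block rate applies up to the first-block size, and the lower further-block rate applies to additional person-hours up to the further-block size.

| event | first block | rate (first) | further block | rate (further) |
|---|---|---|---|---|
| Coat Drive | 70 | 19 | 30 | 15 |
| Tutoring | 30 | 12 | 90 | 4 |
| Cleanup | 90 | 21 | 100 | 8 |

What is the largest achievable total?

Rank every tier by rate: Cleanup/tier1 21 > Coat Drive/tier1 19 > Coat Drive/tier2 15 > Tutoring/tier1 12 > Cleanup/tier2 8 > Tutoring/tier2 4.
Fill Cleanup tier1 block (90 at 21) → 100 left.
Fill Coat Drive tier1 block (70 at 19) → 30 left.
Fill Coat Drive tier2 block (30 at 15) → 0 left.
Total = 21×90 + 19×70 + 15×30 = 3670.

3670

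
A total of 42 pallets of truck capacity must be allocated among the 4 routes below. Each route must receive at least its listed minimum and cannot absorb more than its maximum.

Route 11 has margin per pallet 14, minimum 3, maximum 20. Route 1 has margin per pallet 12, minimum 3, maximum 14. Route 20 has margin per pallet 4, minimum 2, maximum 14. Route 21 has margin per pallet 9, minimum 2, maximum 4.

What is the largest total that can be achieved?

500

Meeting every minimum uses 3+3+2+2 = 10 pallets, leaving 32.
Highest margin per pallet first: Route 11 14 > Route 1 12 > Route 21 9 > Route 20 4.
Route 11: +17 to 20 (cap) → 15 left.
Route 1 takes 11 more to reach its cap of 14 → 4 left.
Route 21: +2 to 4 (cap) → 2 left.
Route 20 has room for 12 more but only 2 remain, so it gets 4.
Total = 14×20 + 12×14 + 4×4 + 9×4 = 500.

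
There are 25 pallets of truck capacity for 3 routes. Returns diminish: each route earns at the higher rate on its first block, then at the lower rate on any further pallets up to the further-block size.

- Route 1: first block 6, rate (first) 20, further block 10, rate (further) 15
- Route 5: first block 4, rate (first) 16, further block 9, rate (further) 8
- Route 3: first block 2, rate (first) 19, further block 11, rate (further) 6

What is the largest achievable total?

Order all 6 blocks by rate: Route 1/T1 20 > Route 3/T1 19 > Route 5/T1 16 > Route 1/T2 15 > Route 5/T2 8 > Route 3/T2 6.
Fill Route 1 T1 block (6 at 20) → 19 left.
Route 3/T1 (19): +2 → 17 left.
Fill Route 5 T1 block (4 at 16) → 13 left.
Fill Route 1 T2 block (10 at 15) → 3 left.
Route 5 T2 at 8: only 3 left, fill 3.
Total = 20×6 + 19×2 + 16×4 + 15×10 + 8×3 = 396.

396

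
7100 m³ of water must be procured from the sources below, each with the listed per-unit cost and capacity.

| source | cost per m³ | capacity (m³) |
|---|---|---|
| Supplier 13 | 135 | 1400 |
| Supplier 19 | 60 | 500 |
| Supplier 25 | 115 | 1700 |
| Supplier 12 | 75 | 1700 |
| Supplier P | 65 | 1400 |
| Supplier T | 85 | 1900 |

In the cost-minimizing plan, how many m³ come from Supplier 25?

1600

Cheapest first:
Take 500 from Supplier 19 at 60 ; need 6600 more.
Supplier P at 65: take all 1400 m³ ; 5200 still needed.
Take 1700 from Supplier 12 at 75 ; need 3500 more.
Supplier T (85): use full 1900 ; 1600 m³ to go.
Supplier 25 at 115: take 1600 of its 1700 ; requirement met.
Supplier 13: unused.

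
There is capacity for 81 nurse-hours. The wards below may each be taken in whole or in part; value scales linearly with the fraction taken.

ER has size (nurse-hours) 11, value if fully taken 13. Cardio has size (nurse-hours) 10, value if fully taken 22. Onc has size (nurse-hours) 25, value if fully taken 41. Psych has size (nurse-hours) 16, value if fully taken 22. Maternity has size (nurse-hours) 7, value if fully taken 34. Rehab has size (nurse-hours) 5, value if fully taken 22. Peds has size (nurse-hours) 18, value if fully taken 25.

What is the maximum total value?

Sort by value density: Maternity 34/7≈4.86, Rehab 22/5≈4.4, Cardio 22/10≈2.2, Onc 41/25≈1.64, Peds 25/18≈1.39, Psych 22/16≈1.38, ER 13/11≈1.18.
All 7 nurse-hours of Maternity fit (value 34) — 74 remain.
Take all of Rehab (5 nurse-hours, value 22) — 69 nurse-hours left.
All 10 nurse-hours of Cardio fit (value 22) — 59 remain.
All 25 nurse-hours of Onc fit (value 41) — 34 remain.
Take all of Peds (18 nurse-hours, value 25) — 16 nurse-hours left.
Psych: take in full, 16 nurse-hours for value 22 — 0 left.
Total value = 166.

166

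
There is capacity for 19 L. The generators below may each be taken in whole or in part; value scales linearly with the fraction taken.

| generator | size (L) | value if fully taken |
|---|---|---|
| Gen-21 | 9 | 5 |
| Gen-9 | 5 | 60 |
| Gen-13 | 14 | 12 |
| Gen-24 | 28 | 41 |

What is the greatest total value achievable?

Sort by value density: Gen-9 60/5≈12, Gen-24 41/28≈1.46, Gen-13 12/14≈0.857, Gen-21 5/9≈0.556.
Take all of Gen-9 (5 L, value 60) ; 14 L left.
14 L left: a 14/28 share of Gen-24 gives 41×14/28 = 20.5.
Total value = 80.5.

80.5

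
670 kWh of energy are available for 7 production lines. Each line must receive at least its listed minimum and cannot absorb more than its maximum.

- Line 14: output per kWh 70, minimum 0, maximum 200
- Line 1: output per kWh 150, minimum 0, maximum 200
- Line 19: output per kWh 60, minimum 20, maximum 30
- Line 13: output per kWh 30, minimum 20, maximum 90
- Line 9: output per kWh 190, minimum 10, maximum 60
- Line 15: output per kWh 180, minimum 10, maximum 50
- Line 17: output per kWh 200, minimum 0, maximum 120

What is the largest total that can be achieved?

90200

Meeting every minimum uses 0+0+20+20+10+10+0 = 60 kWh, leaving 610.
Rank by output per kWh: Line 17 200 > Line 9 190 > Line 15 180 > Line 1 150 > Line 14 70 > Line 19 60 > Line 13 30.
Line 17 takes 120 more to reach its cap of 120 — 490 left.
Give Line 9 50 more to hit its cap of 60 — 440 left.
Line 15 takes 40 more to reach its cap of 50 — 400 left.
Give Line 1 200 more to hit its cap of 200 — 200 left.
Give Line 14 200 more to hit its cap of 200 — 0 left.
Total = 70×200 + 150×200 + 60×20 + 30×20 + 190×60 + 180×50 + 200×120 = 90200.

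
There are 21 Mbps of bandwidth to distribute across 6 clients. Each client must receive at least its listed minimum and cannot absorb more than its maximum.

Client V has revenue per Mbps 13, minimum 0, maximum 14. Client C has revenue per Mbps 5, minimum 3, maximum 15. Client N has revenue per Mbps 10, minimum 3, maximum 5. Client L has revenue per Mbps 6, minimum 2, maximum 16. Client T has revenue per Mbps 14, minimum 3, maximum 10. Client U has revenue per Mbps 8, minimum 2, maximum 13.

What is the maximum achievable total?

Meeting every minimum uses 0+3+3+2+3+2 = 13 Mbps, leaving 8.
Order the clients by revenue per Mbps: Client T 14 > Client V 13 > Client N 10 > Client U 8 > Client L 6 > Client C 5.
Give Client T 7 more to hit its cap of 10 ; 1 left.
Only 1 left; Client V takes them to reach 1.
Total = 13×1 + 5×3 + 10×3 + 6×2 + 14×10 + 8×2 = 226.

226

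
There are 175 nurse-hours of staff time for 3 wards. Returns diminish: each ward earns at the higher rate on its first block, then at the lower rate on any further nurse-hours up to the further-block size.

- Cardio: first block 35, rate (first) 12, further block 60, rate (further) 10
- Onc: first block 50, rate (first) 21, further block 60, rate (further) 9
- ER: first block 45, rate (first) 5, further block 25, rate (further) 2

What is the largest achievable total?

2340

Rank every tier by rate: Onc/tier1 21 > Cardio/tier1 12 > Cardio/tier2 10 > Onc/tier2 9 > ER/tier1 5 > ER/tier2 2.
Onc tier1 at 21: fill all 50 ; 125 left.
Cardio/tier1 (12): +35 ; 90 left.
Cardio tier2 at 10: fill all 60 ; 30 left.
30 remain; put them into Onc tier2 at 9.
Total = 21×50 + 12×35 + 10×60 + 9×30 = 2340.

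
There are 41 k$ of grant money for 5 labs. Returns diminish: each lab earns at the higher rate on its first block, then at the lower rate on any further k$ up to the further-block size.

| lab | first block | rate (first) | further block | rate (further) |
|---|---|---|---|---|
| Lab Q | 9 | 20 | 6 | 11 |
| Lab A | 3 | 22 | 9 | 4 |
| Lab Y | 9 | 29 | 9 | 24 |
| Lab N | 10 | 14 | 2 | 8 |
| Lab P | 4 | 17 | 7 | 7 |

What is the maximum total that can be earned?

889

Order all 10 blocks by rate: Lab Y/first 29 > Lab Y/second 24 > Lab A/first 22 > Lab Q/first 20 > Lab P/first 17 > Lab N/first 14 > Lab Q/second 11 > Lab N/second 8 > Lab P/second 7 > Lab A/second 4.
Lab Y/first (29): +9 ; 32 left.
Lab Y second at 24: fill all 9 ; 23 left.
Lab A first at 22: fill all 3 ; 20 left.
Fill Lab Q first block (9 at 20) ; 11 left.
Lab P/first (17): +4 ; 7 left.
7 remain; put them into Lab N first at 14.
Total = 29×9 + 24×9 + 22×3 + 20×9 + 17×4 + 14×7 = 889.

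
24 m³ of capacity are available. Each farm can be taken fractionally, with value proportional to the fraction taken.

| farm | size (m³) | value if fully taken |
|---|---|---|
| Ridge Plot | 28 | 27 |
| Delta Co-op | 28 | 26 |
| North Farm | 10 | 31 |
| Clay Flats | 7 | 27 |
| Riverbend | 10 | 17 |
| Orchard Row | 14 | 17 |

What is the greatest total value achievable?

69.9

Sort by value density: Clay Flats 27/7≈3.86, North Farm 31/10≈3.1, Riverbend 17/10≈1.7, Orchard Row 17/14≈1.21, Ridge Plot 27/28≈0.964, Delta Co-op 26/28≈0.929.
All 7 m³ of Clay Flats fit (value 27) → 17 remain.
Take all of North Farm (10 m³, value 31) → 7 m³ left.
Fill the last 7 m³ with part of Riverbend: 7/10 of it earns 11.9.
Total value = 69.9.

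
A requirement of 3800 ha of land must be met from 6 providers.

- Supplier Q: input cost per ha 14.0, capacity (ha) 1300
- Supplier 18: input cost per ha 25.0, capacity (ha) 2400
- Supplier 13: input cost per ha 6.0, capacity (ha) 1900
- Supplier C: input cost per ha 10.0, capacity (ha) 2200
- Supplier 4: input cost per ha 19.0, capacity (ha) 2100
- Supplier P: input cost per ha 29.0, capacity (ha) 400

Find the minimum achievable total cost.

30400

Use providers in increasing cost order.
Take 1900 from Supplier 13 at 6.0 ; need 1900 more.
Take 1900 from Supplier C at 10.0 to finish.
Supplier Q, Supplier 4, Supplier 18, Supplier P: unused.
Cost = 1900×6.0 + 1900×10.0 = 30400.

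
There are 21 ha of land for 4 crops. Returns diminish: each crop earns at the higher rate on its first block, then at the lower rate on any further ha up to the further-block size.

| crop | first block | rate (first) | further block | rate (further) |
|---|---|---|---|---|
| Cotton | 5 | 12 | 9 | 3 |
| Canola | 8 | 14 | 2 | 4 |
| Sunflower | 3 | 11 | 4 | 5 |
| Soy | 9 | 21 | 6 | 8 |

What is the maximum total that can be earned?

349

Treat each block as its own option and order by rate: Soy/tier1 21 > Canola/tier1 14 > Cotton/tier1 12 > Sunflower/tier1 11 > Soy/tier2 8 > Sunflower/tier2 5 > Canola/tier2 4 > Cotton/tier2 3.
Soy/tier1 (21): +9 ; 12 left.
Canola tier1 at 14: fill all 8 ; 4 left.
Cotton/tier1: +4 of 5 at 12; pool empty.
Total = 21×9 + 14×8 + 12×4 = 349.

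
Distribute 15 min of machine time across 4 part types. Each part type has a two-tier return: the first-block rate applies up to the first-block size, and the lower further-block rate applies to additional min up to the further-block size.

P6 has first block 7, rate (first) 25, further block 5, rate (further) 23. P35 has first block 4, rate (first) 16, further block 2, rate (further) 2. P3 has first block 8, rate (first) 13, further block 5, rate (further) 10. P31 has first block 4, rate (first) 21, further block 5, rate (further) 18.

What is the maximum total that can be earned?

353

Rank every tier by rate: P6/T1 25 > P6/T2 23 > P31/T1 21 > P31/T2 18 > P35/T1 16 > P3/T1 13 > P3/T2 10 > P35/T2 2.
P6/T1 (25): +7 ; 8 left.
P6 T2 at 23: fill all 5 ; 3 left.
P31 T1 at 21: only 3 left, fill 3.
Total = 25×7 + 23×5 + 21×3 = 353.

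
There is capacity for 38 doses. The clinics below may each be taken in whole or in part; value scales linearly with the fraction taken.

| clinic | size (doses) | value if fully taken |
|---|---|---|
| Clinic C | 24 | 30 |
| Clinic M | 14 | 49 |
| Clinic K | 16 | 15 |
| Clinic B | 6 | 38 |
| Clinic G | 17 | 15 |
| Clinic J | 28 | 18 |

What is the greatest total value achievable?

109.5

Sort by value density: Clinic B 38/6≈6.33, Clinic M 49/14≈3.5, Clinic C 30/24≈1.25, Clinic K 15/16≈0.938, Clinic G 15/17≈0.882, Clinic J 18/28≈0.643.
Clinic B: take in full, 6 doses for value 38 ; 32 left.
Take all of Clinic M (14 doses, value 49) ; 18 doses left.
Fill the last 18 doses with part of Clinic C: 18/24 of it earns 22.5.
Total value = 109.5.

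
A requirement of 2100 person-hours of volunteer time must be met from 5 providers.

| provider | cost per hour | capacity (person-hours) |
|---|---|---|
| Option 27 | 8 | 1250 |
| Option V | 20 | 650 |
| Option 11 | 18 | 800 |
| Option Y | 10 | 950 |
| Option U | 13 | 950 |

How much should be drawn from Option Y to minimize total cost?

Fill from the cheapest provider first.
Option 27 at 8: take all 1250 person-hours → 850 still needed.
Take 850 from Option Y at 10 to finish.
Option U, Option 11, Option V: unused.

850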